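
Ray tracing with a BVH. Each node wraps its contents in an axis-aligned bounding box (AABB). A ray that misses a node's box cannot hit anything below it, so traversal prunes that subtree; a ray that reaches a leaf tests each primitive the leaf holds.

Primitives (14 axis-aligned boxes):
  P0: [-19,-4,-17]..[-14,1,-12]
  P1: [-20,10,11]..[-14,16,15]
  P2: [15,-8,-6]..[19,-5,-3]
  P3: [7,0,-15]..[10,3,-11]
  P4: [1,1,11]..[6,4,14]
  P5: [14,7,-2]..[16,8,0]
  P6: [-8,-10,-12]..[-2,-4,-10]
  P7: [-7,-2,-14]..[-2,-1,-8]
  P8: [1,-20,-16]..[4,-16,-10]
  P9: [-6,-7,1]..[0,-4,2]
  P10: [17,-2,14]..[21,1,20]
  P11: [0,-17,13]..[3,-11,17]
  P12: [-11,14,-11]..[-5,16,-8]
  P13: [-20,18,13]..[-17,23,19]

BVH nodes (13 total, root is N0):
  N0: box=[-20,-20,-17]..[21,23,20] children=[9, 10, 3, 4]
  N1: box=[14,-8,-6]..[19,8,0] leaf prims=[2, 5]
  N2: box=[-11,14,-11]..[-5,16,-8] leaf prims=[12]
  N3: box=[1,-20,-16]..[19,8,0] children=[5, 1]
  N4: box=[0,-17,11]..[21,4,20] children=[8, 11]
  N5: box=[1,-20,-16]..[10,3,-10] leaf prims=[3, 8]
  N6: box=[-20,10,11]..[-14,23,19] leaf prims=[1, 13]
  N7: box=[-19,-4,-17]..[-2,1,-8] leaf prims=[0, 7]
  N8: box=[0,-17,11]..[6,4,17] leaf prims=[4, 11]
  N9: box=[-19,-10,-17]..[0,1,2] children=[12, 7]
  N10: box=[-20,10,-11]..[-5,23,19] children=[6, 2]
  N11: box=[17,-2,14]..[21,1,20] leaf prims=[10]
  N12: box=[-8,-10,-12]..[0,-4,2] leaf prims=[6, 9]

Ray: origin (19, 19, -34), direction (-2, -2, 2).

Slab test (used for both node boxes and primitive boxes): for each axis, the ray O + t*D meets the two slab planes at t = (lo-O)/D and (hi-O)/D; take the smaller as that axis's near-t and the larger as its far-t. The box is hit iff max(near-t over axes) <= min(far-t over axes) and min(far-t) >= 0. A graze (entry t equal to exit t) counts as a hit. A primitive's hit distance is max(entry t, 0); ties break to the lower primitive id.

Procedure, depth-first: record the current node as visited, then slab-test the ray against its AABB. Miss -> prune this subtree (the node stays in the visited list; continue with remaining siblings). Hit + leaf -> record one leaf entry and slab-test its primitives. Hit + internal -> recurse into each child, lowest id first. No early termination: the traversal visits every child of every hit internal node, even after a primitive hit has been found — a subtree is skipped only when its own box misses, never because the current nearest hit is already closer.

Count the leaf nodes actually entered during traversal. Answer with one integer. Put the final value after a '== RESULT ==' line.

Walk:
N0 x:[-1,39/2] y:[-2,39/2] z:[17/2,27] -> hit [17/2,39/2], descend [3, 4, 9, 10]
  N3 x:[0,9] y:[11/2,39/2] z:[9,17] -> hit [9,9], descend [1, 5]
    N1 x:[0,5/2] y:[11/2,27/2] z:[14,17] -> miss, prune
    N5 x:[9/2,9] y:[8,39/2] z:[9,12] -> hit [9,9] leaf, test {P3(miss), P8(miss)}
  N4 x:[-1,19/2] y:[15/2,18] z:[45/2,27] -> miss, prune
  N9 x:[19/2,19] y:[9,29/2] z:[17/2,18] -> hit [19/2,29/2], descend [7, 12]
    N7 x:[21/2,19] y:[9,23/2] z:[17/2,13] -> hit [21/2,23/2] leaf, test {P0(miss), P7@t=21/2}
    N12 x:[19/2,27/2] y:[23/2,29/2] z:[11,18] -> hit [23/2,27/2] leaf, test {P6@t=23/2, P9(miss)}
  N10 x:[12,39/2] y:[-2,9/2] z:[23/2,53/2] -> miss, prune

Summary -> nodes [0, 3, 1, 5, 4, 9, 7, 12, 10]; box-tests=9; leaf-entries=3; first=P7

== RESULT ==
3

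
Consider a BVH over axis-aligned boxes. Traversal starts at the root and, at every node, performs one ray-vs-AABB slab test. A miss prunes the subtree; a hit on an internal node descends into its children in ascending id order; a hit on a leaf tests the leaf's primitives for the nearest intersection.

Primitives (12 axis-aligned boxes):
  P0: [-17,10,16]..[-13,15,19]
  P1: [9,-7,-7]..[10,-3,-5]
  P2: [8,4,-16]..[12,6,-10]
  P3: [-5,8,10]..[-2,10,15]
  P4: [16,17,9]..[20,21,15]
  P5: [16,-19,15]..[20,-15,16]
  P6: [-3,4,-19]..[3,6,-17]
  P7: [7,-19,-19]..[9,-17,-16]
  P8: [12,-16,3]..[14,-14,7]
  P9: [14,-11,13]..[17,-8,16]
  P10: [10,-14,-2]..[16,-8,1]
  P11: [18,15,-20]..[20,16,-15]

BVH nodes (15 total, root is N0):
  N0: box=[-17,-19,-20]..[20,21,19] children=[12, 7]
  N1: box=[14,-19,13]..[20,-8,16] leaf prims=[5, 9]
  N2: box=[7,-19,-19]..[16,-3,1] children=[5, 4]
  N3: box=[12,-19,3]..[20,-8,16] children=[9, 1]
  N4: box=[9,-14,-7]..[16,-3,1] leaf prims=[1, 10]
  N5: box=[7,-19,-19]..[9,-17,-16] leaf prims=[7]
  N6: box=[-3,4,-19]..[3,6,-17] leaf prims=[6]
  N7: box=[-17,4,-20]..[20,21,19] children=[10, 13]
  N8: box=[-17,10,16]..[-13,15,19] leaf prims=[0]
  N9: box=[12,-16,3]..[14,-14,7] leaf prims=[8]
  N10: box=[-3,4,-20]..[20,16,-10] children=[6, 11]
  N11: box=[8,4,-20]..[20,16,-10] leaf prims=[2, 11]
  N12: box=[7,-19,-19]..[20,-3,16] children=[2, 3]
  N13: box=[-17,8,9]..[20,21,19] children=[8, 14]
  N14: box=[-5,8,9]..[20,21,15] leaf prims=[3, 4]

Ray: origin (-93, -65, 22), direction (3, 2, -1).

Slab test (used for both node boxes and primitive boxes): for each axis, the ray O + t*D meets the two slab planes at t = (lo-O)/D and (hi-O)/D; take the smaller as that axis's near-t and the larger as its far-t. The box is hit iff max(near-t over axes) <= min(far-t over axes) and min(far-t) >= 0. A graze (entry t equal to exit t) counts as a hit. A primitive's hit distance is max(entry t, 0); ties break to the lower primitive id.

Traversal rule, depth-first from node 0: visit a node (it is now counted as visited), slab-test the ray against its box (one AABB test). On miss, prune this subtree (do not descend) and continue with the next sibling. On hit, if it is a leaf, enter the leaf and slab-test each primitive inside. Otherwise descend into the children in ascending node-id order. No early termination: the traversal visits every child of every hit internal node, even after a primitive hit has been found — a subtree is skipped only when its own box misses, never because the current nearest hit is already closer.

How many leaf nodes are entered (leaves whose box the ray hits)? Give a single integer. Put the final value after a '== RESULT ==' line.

Trace the traversal:
N0 x:[76/3,113/3] y:[23,43] z:[3,42] -> hit [76/3,113/3], descend [7, 12]
  N7 x:[76/3,113/3] y:[69/2,43] z:[3,42] -> hit [69/2,113/3], descend [10, 13]
    N10 x:[30,113/3] y:[69/2,81/2] z:[32,42] -> hit [69/2,113/3], descend [6, 11]
      N6 x:[30,32] y:[69/2,71/2] z:[39,41] -> miss, prune
      N11 x:[101/3,113/3] y:[69/2,81/2] z:[32,42] -> hit [69/2,113/3] leaf, test {P2@t=69/2, P11(miss)}
    N13 x:[76/3,113/3] y:[73/2,43] z:[3,13] -> miss, prune
  N12 x:[100/3,113/3] y:[23,31] z:[6,41] -> miss, prune

7 AABB tests over nodes [0, 7, 10, 6, 11, 13, 12]; 1 leaf entered; closest P2.

== RESULT ==
1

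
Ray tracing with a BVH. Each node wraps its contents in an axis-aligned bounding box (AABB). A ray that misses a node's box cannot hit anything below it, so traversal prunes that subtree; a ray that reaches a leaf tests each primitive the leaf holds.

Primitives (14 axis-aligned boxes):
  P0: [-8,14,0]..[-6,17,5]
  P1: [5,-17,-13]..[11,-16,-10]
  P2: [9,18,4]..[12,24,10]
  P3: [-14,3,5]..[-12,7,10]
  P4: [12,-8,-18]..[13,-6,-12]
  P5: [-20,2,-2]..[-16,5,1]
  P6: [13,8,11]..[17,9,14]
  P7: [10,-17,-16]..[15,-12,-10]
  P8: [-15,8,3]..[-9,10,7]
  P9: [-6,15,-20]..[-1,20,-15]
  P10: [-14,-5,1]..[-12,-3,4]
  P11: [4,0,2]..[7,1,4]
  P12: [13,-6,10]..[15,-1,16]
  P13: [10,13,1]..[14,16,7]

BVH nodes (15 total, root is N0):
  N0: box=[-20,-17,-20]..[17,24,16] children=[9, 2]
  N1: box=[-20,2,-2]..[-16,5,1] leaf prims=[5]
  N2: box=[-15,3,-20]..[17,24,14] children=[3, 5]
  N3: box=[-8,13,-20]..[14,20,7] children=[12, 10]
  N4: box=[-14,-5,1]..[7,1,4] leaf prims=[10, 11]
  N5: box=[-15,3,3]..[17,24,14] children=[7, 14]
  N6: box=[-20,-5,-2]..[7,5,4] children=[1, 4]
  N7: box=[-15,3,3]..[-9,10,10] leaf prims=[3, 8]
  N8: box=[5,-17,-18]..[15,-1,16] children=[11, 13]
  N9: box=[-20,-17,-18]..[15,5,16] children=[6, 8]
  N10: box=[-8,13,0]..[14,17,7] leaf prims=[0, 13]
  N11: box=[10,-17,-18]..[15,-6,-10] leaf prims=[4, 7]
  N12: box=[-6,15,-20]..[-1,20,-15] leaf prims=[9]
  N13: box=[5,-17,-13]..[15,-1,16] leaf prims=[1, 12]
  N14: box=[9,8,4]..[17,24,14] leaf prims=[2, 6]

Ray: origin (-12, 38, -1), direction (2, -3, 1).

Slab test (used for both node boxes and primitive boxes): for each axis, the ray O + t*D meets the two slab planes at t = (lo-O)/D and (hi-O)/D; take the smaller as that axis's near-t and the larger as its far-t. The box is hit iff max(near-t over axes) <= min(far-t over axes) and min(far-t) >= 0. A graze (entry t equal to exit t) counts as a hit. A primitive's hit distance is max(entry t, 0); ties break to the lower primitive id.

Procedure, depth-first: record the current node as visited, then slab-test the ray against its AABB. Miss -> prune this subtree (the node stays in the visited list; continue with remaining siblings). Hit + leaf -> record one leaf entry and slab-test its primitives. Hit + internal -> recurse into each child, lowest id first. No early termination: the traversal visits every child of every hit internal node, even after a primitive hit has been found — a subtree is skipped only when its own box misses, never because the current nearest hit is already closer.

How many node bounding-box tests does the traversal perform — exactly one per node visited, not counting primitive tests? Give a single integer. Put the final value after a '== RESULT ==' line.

Walk:
N0 x:[-4,29/2] y:[14/3,55/3] z:[-19,17] -> hit [14/3,29/2], descend [2, 9]
  N2 x:[-3/2,29/2] y:[14/3,35/3] z:[-19,15] -> hit [14/3,35/3], descend [3, 5]
    N3 x:[2,13] y:[6,25/3] z:[-19,8] -> hit [6,8], descend [10, 12]
      N10 x:[2,13] y:[7,25/3] z:[1,8] -> hit [7,8] leaf, test {P0(miss), P13(miss)}
      N12 x:[3,11/2] y:[6,23/3] z:[-19,-14] -> miss, prune
    N5 x:[-3/2,29/2] y:[14/3,35/3] z:[4,15] -> hit [14/3,35/3], descend [7, 14]
      N7 x:[-3/2,3/2] y:[28/3,35/3] z:[4,11] -> miss, prune
      N14 x:[21/2,29/2] y:[14/3,10] z:[5,15] -> miss, prune
  N9 x:[-4,27/2] y:[11,55/3] z:[-17,17] -> hit [11,27/2], descend [6, 8]
    N6 x:[-4,19/2] y:[11,43/3] z:[-1,5] -> miss, prune
    N8 x:[17/2,27/2] y:[13,55/3] z:[-17,17] -> hit [13,27/2], descend [11, 13]
      N11 x:[11,27/2] y:[44/3,55/3] z:[-17,-9] -> miss, prune
      N13 x:[17/2,27/2] y:[13,55/3] z:[-12,17] -> hit [13,27/2] leaf, test {P1(miss), P12@t=13}

13 AABB tests over nodes [0, 2, 3, 10, 12, 5, 7, 14, 9, 6, 8, 11, 13]; 2 leaves entered; closest P12.

== RESULT ==
13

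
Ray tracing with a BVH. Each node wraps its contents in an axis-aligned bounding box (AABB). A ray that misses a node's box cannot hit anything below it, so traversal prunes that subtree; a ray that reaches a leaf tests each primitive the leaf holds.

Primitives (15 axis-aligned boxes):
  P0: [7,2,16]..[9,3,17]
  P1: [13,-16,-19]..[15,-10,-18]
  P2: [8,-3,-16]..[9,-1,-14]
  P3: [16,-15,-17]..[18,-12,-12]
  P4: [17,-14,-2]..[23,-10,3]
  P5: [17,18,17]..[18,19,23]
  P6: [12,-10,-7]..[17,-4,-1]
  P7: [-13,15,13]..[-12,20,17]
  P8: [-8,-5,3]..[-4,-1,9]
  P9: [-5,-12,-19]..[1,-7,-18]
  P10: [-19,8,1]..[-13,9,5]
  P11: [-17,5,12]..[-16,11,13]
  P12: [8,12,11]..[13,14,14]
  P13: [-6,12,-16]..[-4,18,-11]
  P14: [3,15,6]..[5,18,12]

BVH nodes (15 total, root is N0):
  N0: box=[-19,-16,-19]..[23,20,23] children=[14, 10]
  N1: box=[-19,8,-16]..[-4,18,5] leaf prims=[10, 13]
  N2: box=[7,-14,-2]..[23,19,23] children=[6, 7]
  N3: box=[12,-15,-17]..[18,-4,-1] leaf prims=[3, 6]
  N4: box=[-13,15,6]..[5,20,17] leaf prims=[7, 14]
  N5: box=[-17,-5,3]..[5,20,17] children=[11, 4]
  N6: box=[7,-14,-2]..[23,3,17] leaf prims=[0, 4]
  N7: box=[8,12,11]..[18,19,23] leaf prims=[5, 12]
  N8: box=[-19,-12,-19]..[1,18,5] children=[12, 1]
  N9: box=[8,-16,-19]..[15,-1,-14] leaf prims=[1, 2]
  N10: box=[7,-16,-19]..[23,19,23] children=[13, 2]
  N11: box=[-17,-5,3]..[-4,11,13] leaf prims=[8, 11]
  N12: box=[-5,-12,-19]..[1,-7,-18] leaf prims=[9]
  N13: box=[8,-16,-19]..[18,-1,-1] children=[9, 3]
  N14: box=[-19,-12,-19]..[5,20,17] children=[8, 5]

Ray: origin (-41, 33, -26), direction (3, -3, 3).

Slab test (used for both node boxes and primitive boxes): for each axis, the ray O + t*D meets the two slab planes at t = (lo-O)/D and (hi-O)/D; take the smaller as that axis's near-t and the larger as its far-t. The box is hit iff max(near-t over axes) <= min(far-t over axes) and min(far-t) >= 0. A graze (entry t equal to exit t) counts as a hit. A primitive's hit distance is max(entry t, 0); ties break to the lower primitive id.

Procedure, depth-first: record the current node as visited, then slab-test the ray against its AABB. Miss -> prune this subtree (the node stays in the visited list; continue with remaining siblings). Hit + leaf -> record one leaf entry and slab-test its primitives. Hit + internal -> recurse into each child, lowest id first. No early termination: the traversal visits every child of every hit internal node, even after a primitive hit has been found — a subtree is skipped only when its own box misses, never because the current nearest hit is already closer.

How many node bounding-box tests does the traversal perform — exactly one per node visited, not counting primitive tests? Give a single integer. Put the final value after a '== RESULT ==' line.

Traverse from the root:
N0 x:[22/3,64/3] y:[13/3,49/3] z:[7/3,49/3] -> hit [22/3,49/3], descend [10, 14]
  N10 x:[16,64/3] y:[14/3,49/3] z:[7/3,49/3] -> hit [16,49/3], descend [2, 13]
    N2 x:[16,64/3] y:[14/3,47/3] z:[8,49/3] -> miss, prune
    N13 x:[49/3,59/3] y:[34/3,49/3] z:[7/3,25/3] -> miss, prune
  N14 x:[22/3,46/3] y:[13/3,15] z:[7/3,43/3] -> hit [22/3,43/3], descend [5, 8]
    N5 x:[8,46/3] y:[13/3,38/3] z:[29/3,43/3] -> hit [29/3,38/3], descend [4, 11]
      N4 x:[28/3,46/3] y:[13/3,6] z:[32/3,43/3] -> miss, prune
      N11 x:[8,37/3] y:[22/3,38/3] z:[29/3,13] -> hit [29/3,37/3] leaf, test {P8@t=34/3, P11(miss)}
    N8 x:[22/3,14] y:[5,15] z:[7/3,31/3] -> hit [22/3,31/3], descend [1, 12]
      N1 x:[22/3,37/3] y:[5,25/3] z:[10/3,31/3] -> hit [22/3,25/3] leaf, test {P10(miss), P13(miss)}
      N12 x:[12,14] y:[40/3,15] z:[7/3,8/3] -> miss, prune

Visited [0, 10, 2, 13, 14, 5, 4, 11, 8, 1, 12]. Tests: 11 box, 2 leaf. Nearest: P8.

== RESULT ==
11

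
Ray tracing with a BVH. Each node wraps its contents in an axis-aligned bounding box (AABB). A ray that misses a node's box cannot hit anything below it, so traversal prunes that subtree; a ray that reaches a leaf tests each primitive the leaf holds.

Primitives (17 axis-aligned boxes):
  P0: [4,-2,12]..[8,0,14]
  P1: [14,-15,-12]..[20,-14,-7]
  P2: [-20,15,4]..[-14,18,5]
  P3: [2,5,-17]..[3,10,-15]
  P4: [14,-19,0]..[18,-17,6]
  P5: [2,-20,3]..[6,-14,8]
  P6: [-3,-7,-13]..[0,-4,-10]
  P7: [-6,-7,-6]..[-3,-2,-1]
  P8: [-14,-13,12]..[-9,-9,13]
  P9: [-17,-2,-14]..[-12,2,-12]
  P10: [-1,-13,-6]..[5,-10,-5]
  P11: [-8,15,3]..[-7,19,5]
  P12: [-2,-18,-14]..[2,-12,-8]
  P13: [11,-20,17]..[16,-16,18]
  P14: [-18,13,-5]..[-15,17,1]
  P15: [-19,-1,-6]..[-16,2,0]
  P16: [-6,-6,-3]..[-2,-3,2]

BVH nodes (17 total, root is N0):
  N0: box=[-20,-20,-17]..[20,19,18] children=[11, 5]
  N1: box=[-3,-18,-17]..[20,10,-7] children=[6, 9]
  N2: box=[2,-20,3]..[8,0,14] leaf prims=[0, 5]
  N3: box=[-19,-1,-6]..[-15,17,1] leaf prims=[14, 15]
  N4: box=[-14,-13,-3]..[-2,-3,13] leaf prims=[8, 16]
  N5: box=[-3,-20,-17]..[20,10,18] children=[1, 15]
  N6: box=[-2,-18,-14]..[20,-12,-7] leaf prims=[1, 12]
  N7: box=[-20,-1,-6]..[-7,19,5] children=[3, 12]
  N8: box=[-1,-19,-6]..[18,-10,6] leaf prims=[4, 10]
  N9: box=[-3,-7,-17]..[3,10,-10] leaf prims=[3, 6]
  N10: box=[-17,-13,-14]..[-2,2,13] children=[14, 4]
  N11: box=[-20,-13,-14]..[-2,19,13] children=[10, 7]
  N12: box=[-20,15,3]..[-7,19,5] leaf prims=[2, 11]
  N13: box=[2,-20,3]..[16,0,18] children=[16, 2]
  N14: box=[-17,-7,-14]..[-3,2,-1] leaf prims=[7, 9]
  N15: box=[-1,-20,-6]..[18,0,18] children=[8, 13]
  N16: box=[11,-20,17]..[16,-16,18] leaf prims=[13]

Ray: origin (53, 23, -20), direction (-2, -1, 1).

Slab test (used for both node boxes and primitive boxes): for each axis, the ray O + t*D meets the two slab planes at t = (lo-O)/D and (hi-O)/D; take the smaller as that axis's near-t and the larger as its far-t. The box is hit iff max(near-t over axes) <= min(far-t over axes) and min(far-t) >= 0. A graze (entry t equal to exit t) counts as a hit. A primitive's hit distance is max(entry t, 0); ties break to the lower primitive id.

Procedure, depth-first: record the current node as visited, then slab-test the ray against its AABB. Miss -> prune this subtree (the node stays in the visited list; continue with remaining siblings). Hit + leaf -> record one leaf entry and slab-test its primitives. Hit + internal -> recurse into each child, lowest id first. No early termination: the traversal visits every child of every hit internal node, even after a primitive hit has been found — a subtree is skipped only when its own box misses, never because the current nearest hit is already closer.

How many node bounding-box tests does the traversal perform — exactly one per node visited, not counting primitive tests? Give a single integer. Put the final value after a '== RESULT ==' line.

Traverse from the root:
N0 x:[33/2,73/2] y:[4,43] z:[3,38] -> hit [33/2,73/2], descend [5, 11]
  N5 x:[33/2,28] y:[13,43] z:[3,38] -> hit [33/2,28], descend [1, 15]
    N1 x:[33/2,28] y:[13,41] z:[3,13] -> miss, prune
    N15 x:[35/2,27] y:[23,43] z:[14,38] -> hit [23,27], descend [8, 13]
      N8 x:[35/2,27] y:[33,42] z:[14,26] -> miss, prune
      N13 x:[37/2,51/2] y:[23,43] z:[23,38] -> hit [23,51/2], descend [2, 16]
        N2 x:[45/2,51/2] y:[23,43] z:[23,34] -> hit [23,51/2] leaf, test {P0(miss), P5(miss)}
        N16 x:[37/2,21] y:[39,43] z:[37,38] -> miss, prune
  N11 x:[55/2,73/2] y:[4,36] z:[6,33] -> hit [55/2,33], descend [7, 10]
    N7 x:[30,73/2] y:[4,24] z:[14,25] -> miss, prune
    N10 x:[55/2,35] y:[21,36] z:[6,33] -> hit [55/2,33], descend [4, 14]
      N4 x:[55/2,67/2] y:[26,36] z:[17,33] -> hit [55/2,33] leaf, test {P8@t=32, P16(miss)}
      N14 x:[28,35] y:[21,30] z:[6,19] -> miss, prune

Visited [0, 5, 1, 15, 8, 13, 2, 16, 11, 7, 10, 4, 14]. Tests: 13 box, 2 leaf. Nearest: P8.

== RESULT ==
13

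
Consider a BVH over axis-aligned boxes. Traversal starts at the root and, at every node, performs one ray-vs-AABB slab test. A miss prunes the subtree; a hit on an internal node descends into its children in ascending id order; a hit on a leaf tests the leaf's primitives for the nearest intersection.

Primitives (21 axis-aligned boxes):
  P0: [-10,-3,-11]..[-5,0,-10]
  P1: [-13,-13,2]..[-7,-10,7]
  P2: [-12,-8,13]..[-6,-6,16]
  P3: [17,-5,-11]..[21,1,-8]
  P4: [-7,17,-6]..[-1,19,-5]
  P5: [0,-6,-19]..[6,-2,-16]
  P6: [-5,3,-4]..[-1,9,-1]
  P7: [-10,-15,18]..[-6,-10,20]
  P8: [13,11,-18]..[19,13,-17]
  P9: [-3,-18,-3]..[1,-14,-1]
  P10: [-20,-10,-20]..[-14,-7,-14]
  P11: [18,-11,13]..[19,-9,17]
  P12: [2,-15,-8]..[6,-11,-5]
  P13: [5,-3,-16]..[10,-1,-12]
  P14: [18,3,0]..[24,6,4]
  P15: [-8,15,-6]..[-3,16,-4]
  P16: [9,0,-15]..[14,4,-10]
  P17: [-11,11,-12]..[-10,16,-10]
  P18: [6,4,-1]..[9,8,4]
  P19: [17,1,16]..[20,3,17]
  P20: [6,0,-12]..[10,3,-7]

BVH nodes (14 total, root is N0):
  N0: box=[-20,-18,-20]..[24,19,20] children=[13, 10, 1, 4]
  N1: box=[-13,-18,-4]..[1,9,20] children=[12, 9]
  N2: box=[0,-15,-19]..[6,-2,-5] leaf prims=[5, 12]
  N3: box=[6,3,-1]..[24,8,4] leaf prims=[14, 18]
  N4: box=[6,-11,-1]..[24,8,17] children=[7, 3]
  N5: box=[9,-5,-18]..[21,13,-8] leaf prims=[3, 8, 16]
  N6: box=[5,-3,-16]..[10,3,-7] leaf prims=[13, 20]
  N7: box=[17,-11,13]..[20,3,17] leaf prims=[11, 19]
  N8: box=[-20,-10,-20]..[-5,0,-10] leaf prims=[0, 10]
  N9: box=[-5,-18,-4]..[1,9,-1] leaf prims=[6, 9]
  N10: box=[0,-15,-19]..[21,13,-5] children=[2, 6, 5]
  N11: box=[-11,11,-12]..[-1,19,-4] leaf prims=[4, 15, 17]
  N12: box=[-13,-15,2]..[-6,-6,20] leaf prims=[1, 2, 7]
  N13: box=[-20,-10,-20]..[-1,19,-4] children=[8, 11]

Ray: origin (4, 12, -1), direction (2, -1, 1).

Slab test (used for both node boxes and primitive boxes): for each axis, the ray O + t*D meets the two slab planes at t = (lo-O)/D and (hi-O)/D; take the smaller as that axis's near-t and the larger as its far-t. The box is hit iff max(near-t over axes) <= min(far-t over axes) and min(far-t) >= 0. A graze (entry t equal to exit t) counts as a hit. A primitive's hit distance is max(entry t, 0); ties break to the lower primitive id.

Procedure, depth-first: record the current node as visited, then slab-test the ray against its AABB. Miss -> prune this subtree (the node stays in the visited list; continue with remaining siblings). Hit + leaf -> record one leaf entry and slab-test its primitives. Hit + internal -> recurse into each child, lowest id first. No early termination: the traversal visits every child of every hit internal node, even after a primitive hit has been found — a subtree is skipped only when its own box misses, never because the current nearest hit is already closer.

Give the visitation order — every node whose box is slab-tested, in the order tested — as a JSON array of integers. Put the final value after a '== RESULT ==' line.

Trace the traversal:
N0 x:[-12,10] y:[-7,30] z:[-19,21] -> hit [-7,10], descend [1, 4, 10, 13]
  N1 x:[-17/2,-3/2] y:[3,30] z:[-3,21] -> miss, prune
  N4 x:[1,10] y:[4,23] z:[0,18] -> hit [4,10], descend [3, 7]
    N3 x:[1,10] y:[4,9] z:[0,5] -> hit [4,5] leaf, test {P14(miss), P18(miss)}
    N7 x:[13/2,8] y:[9,23] z:[14,18] -> miss, prune
  N10 x:[-2,17/2] y:[-1,27] z:[-18,-4] -> miss, prune
  N13 x:[-12,-5/2] y:[-7,22] z:[-19,-3] -> miss, prune

Visited [0, 1, 4, 3, 7, 10, 13]. Tests: 7 box, 1 leaf. Nearest: miss.

== RESULT ==
[0, 1, 4, 3, 7, 10, 13]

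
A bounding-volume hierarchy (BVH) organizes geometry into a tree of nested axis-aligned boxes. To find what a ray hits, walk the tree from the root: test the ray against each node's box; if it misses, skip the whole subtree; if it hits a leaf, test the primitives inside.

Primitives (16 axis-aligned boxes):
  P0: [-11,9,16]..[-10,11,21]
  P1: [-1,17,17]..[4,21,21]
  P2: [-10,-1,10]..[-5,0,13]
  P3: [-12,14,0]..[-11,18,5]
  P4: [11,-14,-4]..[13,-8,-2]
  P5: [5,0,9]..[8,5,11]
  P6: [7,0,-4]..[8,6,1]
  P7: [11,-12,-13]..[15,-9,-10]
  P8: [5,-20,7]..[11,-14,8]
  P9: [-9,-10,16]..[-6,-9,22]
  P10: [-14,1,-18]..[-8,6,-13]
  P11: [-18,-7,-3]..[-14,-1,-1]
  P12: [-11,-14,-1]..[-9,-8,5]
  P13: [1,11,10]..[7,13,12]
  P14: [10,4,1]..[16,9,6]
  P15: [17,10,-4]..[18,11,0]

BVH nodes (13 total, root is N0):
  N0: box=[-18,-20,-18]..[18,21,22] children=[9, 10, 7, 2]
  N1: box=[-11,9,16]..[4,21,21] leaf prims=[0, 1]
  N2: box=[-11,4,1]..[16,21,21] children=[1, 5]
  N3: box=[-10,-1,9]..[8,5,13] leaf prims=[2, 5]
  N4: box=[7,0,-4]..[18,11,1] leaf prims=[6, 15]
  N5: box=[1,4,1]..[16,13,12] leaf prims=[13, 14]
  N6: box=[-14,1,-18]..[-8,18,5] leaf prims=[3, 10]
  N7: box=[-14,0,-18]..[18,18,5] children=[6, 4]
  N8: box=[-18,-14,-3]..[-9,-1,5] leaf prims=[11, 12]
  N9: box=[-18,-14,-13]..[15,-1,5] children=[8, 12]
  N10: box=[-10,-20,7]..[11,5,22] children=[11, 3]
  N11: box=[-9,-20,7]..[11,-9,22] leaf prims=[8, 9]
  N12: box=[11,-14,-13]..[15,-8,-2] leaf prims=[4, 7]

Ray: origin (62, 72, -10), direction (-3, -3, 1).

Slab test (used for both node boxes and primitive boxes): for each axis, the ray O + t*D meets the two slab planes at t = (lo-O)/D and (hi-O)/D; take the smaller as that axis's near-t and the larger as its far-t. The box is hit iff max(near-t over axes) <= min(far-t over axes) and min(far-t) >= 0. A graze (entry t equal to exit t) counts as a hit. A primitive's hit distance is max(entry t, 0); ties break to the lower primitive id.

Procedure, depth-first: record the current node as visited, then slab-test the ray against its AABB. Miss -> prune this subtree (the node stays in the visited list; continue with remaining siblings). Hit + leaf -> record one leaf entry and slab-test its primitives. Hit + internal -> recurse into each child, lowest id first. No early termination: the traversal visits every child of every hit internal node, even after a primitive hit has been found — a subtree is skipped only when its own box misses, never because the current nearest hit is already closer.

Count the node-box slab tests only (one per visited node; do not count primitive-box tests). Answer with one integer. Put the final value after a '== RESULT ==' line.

Walk:
N0 x:[44/3,80/3] y:[17,92/3] z:[-8,32] -> hit [17,80/3], descend [2, 7, 9, 10]
  N2 x:[46/3,73/3] y:[17,68/3] z:[11,31] -> hit [17,68/3], descend [1, 5]
    N1 x:[58/3,73/3] y:[17,21] z:[26,31] -> miss, prune
    N5 x:[46/3,61/3] y:[59/3,68/3] z:[11,22] -> hit [59/3,61/3] leaf, test {P13@t=20, P14(miss)}
  N7 x:[44/3,76/3] y:[18,24] z:[-8,15] -> miss, prune
  N9 x:[47/3,80/3] y:[73/3,86/3] z:[-3,15] -> miss, prune
  N10 x:[17,24] y:[67/3,92/3] z:[17,32] -> hit [67/3,24], descend [3, 11]
    N3 x:[18,24] y:[67/3,73/3] z:[19,23] -> hit [67/3,23] leaf, test {P2(miss), P5(miss)}
    N11 x:[17,71/3] y:[27,92/3] z:[17,32] -> miss, prune

Visited [0, 2, 1, 5, 7, 9, 10, 3, 11]. Tests: 9 box, 2 leaf. Nearest: P13.

== RESULT ==
9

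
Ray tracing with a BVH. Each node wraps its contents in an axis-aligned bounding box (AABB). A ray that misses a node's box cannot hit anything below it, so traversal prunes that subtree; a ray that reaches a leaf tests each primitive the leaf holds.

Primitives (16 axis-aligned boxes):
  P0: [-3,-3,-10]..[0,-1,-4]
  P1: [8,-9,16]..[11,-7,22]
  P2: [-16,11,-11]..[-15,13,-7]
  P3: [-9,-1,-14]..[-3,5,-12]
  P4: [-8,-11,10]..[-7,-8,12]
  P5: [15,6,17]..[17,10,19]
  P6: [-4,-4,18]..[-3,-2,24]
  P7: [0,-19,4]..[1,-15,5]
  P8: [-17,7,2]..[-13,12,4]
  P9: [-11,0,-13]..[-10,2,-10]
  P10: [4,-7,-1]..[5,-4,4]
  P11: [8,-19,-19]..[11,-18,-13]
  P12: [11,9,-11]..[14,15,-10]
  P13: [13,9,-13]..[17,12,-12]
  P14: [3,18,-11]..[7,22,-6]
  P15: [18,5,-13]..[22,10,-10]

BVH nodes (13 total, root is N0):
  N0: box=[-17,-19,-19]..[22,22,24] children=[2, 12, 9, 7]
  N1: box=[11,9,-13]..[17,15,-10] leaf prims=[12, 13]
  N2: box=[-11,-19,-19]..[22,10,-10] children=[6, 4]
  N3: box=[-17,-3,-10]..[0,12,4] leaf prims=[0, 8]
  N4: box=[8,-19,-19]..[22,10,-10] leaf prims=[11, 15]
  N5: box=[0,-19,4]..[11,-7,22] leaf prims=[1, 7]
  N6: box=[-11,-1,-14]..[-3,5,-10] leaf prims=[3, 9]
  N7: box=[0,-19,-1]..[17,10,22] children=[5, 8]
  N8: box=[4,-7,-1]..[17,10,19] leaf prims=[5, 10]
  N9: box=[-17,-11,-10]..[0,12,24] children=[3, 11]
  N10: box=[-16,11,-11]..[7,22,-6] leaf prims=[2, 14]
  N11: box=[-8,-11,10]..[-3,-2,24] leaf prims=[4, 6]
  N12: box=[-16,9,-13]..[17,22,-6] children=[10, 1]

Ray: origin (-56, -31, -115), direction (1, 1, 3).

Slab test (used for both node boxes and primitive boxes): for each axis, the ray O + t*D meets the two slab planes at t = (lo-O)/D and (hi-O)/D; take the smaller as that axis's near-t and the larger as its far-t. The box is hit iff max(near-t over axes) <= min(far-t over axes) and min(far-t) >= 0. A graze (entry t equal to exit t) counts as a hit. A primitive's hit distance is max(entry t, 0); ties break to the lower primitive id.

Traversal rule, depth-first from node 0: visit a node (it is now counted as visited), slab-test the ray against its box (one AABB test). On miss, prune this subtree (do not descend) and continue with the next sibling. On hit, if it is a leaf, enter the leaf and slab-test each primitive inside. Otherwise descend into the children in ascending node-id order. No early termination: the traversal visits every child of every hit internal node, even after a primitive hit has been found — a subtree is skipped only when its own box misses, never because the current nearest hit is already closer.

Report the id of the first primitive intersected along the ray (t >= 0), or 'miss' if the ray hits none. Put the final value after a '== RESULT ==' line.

Traverse from the root:
N0 x:[39,78] y:[12,53] z:[32,139/3] -> hit [39,139/3], descend [2, 7, 9, 12]
  N2 x:[45,78] y:[12,41] z:[32,35] -> miss, prune
  N7 x:[56,73] y:[12,41] z:[38,137/3] -> miss, prune
  N9 x:[39,56] y:[20,43] z:[35,139/3] -> hit [39,43], descend [3, 11]
    N3 x:[39,56] y:[28,43] z:[35,119/3] -> hit [39,119/3] leaf, test {P0(miss), P8@t=39}
    N11 x:[48,53] y:[20,29] z:[125/3,139/3] -> miss, prune
  N12 x:[40,73] y:[40,53] z:[34,109/3] -> miss, prune

Visited [0, 2, 7, 9, 3, 11, 12]. Tests: 7 box, 1 leaf. Nearest: P8.

== RESULT ==
8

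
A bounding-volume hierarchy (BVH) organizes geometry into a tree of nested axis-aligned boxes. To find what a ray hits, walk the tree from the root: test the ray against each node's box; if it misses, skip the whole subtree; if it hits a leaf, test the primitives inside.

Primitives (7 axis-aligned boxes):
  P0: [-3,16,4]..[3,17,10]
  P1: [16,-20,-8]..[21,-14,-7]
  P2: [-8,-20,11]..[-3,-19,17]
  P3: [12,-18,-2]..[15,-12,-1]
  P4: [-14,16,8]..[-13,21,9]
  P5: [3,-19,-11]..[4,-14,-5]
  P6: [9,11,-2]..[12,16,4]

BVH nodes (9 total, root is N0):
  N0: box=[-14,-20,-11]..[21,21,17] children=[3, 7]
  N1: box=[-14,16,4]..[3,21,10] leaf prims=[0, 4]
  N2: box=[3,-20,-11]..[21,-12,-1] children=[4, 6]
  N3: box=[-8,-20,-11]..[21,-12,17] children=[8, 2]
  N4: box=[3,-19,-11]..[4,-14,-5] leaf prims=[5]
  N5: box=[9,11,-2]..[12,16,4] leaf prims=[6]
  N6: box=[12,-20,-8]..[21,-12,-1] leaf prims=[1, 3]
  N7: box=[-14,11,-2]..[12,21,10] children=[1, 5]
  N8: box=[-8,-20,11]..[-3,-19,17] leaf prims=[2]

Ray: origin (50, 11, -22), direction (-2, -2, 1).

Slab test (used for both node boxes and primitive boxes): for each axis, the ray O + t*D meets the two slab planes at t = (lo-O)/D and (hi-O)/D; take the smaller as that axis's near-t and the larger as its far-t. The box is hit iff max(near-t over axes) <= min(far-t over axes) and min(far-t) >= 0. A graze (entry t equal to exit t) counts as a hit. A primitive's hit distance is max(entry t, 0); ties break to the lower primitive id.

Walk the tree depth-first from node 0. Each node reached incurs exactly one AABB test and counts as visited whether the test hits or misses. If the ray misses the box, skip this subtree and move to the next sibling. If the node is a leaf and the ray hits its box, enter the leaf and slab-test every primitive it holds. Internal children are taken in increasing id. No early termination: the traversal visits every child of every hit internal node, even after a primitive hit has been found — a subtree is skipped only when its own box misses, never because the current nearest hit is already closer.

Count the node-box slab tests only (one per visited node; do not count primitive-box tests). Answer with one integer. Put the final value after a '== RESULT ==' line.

Traverse from the root:
N0 x:[29/2,32] y:[-5,31/2] z:[11,39] -> hit [29/2,31/2], descend [3, 7]
  N3 x:[29/2,29] y:[23/2,31/2] z:[11,39] -> hit [29/2,31/2], descend [2, 8]
    N2 x:[29/2,47/2] y:[23/2,31/2] z:[11,21] -> hit [29/2,31/2], descend [4, 6]
      N4 x:[23,47/2] y:[25/2,15] z:[11,17] -> miss, prune
      N6 x:[29/2,19] y:[23/2,31/2] z:[14,21] -> hit [29/2,31/2] leaf, test {P1@t=29/2, P3(miss)}
    N8 x:[53/2,29] y:[15,31/2] z:[33,39] -> miss, prune
  N7 x:[19,32] y:[-5,0] z:[20,32] -> miss, prune

Summary -> nodes [0, 3, 2, 4, 6, 8, 7]; box-tests=7; leaf-entries=1; first=P1

== RESULT ==
7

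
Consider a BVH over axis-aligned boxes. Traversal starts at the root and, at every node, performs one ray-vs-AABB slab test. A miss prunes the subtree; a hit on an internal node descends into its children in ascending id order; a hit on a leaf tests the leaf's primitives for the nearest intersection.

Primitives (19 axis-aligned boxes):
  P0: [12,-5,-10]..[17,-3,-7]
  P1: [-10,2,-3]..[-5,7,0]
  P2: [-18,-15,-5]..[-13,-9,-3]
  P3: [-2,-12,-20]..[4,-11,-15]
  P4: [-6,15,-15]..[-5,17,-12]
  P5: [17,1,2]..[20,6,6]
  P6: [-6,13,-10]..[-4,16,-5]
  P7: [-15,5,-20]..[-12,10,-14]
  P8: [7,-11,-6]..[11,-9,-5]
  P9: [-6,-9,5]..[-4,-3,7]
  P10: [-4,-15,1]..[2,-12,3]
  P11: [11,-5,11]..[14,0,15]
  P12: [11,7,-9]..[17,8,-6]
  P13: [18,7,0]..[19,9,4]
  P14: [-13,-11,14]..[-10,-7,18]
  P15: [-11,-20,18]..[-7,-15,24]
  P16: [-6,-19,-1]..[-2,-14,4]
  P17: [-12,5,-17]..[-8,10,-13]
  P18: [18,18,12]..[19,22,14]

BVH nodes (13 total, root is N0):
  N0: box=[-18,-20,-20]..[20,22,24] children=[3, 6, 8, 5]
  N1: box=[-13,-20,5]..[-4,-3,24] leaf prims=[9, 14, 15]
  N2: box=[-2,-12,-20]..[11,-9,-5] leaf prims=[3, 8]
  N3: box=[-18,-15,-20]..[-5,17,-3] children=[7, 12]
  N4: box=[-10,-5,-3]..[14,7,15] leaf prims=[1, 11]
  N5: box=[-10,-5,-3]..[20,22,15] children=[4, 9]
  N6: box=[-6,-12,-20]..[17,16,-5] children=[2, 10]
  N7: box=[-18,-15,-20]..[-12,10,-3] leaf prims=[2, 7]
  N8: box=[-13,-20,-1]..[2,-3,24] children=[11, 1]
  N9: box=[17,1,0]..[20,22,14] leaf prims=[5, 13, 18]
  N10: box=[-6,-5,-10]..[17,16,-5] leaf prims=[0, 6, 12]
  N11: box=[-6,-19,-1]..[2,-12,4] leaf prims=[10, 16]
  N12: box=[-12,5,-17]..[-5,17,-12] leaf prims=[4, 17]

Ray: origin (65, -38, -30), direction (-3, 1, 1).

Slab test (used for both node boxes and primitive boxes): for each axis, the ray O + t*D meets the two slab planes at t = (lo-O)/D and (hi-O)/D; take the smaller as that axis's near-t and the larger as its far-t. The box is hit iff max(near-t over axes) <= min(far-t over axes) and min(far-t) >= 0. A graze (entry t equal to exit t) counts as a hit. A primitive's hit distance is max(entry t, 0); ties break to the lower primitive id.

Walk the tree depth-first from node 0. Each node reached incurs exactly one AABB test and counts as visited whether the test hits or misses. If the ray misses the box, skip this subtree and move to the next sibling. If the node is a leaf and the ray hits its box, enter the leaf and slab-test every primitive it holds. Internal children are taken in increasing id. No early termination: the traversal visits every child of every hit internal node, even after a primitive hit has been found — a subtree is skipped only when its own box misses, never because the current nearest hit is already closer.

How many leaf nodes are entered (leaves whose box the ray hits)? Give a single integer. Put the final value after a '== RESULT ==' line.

Trace the traversal:
N0 x:[15,83/3] y:[18,60] z:[10,54] -> hit [18,83/3], descend [3, 5, 6, 8]
  N3 x:[70/3,83/3] y:[23,55] z:[10,27] -> hit [70/3,27], descend [7, 12]
    N7 x:[77/3,83/3] y:[23,48] z:[10,27] -> hit [77/3,27] leaf, test {P2@t=26, P7(miss)}
    N12 x:[70/3,77/3] y:[43,55] z:[13,18] -> miss, prune
  N5 x:[15,25] y:[33,60] z:[27,45] -> miss, prune
  N6 x:[16,71/3] y:[26,54] z:[10,25] -> miss, prune
  N8 x:[21,26] y:[18,35] z:[29,54] -> miss, prune

7 AABB tests over nodes [0, 3, 7, 12, 5, 6, 8]; 1 leaf entered; closest P2.

== RESULT ==
1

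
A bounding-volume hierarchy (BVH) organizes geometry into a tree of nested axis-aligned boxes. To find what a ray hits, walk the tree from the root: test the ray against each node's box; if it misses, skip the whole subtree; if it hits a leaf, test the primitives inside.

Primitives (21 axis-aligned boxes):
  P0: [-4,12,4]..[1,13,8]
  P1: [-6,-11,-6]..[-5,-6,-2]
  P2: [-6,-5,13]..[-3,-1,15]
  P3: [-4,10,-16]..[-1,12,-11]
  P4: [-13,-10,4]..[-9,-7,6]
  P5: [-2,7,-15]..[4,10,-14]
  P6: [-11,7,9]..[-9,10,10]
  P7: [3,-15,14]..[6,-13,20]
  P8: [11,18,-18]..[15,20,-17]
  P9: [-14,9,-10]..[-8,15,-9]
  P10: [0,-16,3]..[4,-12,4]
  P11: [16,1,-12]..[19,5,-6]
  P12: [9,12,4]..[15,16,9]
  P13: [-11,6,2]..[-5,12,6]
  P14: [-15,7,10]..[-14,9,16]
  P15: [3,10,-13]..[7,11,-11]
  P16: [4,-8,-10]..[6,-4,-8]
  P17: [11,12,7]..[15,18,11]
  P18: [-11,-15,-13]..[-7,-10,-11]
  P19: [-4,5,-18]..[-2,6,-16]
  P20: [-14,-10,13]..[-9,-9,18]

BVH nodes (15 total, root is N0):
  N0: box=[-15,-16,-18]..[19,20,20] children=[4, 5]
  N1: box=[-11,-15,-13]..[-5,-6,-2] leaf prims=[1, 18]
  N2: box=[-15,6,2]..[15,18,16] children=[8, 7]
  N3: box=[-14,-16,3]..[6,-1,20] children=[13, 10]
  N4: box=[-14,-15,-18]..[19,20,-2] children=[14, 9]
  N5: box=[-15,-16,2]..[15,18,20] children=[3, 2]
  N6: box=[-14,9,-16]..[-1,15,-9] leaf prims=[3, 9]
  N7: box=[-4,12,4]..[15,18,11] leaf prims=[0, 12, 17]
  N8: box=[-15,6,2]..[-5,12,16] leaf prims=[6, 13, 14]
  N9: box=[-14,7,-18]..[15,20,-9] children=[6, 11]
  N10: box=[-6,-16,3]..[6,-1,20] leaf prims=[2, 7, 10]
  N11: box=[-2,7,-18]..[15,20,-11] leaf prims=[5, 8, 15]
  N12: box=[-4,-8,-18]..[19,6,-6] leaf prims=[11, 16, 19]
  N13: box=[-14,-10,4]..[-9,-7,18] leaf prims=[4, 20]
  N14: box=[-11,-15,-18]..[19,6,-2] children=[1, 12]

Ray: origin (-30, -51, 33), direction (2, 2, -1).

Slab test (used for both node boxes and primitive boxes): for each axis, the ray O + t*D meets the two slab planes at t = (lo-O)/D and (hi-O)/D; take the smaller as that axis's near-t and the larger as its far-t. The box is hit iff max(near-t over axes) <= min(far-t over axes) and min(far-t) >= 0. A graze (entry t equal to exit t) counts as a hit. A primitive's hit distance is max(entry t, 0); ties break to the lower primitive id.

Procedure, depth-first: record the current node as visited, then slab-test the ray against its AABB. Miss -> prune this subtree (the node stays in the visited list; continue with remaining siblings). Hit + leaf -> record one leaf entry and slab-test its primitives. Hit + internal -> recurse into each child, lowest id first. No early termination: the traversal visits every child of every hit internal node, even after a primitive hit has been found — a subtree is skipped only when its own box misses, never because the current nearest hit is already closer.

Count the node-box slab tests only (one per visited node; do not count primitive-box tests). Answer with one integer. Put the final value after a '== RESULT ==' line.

Walk:
N0 x:[15/2,49/2] y:[35/2,71/2] z:[13,51] -> hit [35/2,49/2], descend [4, 5]
  N4 x:[8,49/2] y:[18,71/2] z:[35,51] -> miss, prune
  N5 x:[15/2,45/2] y:[35/2,69/2] z:[13,31] -> hit [35/2,45/2], descend [2, 3]
    N2 x:[15/2,45/2] y:[57/2,69/2] z:[17,31] -> miss, prune
    N3 x:[8,18] y:[35/2,25] z:[13,30] -> hit [35/2,18], descend [10, 13]
      N10 x:[12,18] y:[35/2,25] z:[13,30] -> hit [35/2,18] leaf, test {P2(miss), P7@t=18, P10(miss)}
      N13 x:[8,21/2] y:[41/2,22] z:[15,29] -> miss, prune

7 AABB tests over nodes [0, 4, 5, 2, 3, 10, 13]; 1 leaf entered; closest P7.

== RESULT ==
7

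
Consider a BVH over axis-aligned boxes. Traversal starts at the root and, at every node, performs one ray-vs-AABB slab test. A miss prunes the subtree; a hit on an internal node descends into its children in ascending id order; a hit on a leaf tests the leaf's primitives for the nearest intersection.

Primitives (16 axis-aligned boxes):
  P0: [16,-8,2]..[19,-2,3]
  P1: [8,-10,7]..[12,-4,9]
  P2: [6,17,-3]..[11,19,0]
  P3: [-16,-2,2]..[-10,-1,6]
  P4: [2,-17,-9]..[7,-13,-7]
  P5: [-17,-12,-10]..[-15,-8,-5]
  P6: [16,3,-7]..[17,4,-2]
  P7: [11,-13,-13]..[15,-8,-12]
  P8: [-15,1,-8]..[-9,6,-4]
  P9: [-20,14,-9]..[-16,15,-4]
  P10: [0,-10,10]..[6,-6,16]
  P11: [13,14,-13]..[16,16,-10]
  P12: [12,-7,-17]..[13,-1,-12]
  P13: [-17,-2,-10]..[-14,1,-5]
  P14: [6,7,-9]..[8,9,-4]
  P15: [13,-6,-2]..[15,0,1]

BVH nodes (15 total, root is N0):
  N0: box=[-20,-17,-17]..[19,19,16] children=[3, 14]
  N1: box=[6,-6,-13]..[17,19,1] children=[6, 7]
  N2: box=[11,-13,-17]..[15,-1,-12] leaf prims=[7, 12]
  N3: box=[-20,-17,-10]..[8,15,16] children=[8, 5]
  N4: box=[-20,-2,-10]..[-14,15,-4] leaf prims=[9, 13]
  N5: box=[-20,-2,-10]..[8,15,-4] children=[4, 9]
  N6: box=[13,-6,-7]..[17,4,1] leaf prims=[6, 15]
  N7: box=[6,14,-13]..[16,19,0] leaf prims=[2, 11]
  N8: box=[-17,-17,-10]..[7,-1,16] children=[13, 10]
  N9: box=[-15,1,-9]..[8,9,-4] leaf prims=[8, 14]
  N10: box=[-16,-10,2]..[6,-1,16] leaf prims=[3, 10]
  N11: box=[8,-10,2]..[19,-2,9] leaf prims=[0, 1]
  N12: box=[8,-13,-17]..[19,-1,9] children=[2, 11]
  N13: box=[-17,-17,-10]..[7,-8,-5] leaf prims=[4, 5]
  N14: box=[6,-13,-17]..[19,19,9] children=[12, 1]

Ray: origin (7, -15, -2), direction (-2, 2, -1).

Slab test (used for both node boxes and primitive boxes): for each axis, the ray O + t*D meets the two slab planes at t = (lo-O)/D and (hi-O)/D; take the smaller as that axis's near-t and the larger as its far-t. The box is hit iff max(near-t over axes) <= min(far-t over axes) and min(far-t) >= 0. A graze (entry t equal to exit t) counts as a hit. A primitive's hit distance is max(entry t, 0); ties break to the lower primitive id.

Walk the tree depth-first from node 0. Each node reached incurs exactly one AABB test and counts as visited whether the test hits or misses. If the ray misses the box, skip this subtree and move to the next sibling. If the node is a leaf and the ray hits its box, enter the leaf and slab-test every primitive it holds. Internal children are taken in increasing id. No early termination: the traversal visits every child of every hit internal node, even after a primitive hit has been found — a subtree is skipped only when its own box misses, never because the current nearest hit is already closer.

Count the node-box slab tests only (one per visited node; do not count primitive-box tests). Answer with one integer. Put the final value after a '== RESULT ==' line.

Trace the traversal:
N0 x:[-6,27/2] y:[-1,17] z:[-18,15] -> hit [-1,27/2], descend [3, 14]
  N3 x:[-1/2,27/2] y:[-1,15] z:[-18,8] -> hit [-1/2,8], descend [5, 8]
    N5 x:[-1/2,27/2] y:[13/2,15] z:[2,8] -> hit [13/2,8], descend [4, 9]
      N4 x:[21/2,27/2] y:[13/2,15] z:[2,8] -> miss, prune
      N9 x:[-1/2,11] y:[8,12] z:[2,7] -> miss, prune
    N8 x:[0,12] y:[-1,7] z:[-18,8] -> hit [0,7], descend [10, 13]
      N10 x:[1/2,23/2] y:[5/2,7] z:[-18,-4] -> miss, prune
      N13 x:[0,12] y:[-1,7/2] z:[3,8] -> hit [3,7/2] leaf, test {P4(miss), P5(miss)}
  N14 x:[-6,1/2] y:[1,17] z:[-11,15] -> miss, prune

9 AABB tests over nodes [0, 3, 5, 4, 9, 8, 10, 13, 14]; 1 leaf entered; closest miss.

== RESULT ==
9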